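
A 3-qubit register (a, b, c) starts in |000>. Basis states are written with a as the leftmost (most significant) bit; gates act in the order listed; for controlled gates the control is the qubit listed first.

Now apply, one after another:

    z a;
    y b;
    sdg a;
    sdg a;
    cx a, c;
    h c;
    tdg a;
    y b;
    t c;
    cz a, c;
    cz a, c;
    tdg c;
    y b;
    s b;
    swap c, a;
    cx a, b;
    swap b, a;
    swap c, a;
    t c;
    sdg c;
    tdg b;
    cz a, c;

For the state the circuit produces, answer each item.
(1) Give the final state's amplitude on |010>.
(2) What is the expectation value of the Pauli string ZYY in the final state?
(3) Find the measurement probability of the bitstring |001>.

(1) The final state's coefficient on |010> equals sqrt(2)*exp(3*I*pi/4)/2.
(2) The expectation value of ZYY is 1.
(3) Outcome |001> occurs with probability 1/2.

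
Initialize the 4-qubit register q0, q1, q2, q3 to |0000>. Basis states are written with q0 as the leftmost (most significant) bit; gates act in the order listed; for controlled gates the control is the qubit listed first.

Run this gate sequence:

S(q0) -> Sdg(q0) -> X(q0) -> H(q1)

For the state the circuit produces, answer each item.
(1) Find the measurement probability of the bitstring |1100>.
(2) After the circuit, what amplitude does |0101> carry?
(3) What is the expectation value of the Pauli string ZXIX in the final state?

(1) Outcome |1100> occurs with probability 1/2. Key observation: gates 1-2 undo each other exactly, leaving only the rest of the circuit to track.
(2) The amplitude on |0101> is 0.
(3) The expectation value of ZXIX is 0.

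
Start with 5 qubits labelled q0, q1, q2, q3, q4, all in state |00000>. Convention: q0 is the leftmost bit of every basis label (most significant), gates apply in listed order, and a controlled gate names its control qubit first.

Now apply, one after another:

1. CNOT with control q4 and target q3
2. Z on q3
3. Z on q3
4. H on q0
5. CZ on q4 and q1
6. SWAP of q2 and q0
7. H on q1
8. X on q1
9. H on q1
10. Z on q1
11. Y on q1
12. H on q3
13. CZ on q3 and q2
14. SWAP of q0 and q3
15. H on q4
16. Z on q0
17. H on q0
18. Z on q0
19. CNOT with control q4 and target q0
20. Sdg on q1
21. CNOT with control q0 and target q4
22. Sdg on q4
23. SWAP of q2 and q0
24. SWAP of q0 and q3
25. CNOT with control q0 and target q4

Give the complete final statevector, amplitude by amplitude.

After the circuit, the state carries amplitude I/2 on |01001>, 1/2 on |01010>, I/2 on |01101>, 1/2 on |01110>, and 0 on every other basis state. Key observation: the block from step 7 through step 10 cancels to the identity and can be dropped.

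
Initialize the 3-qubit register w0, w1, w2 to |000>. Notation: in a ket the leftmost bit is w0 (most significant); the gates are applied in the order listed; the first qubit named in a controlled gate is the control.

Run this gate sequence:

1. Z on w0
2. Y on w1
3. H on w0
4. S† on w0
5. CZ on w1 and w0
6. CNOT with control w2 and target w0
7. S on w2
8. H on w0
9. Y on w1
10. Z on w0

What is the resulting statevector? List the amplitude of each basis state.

After the circuit, the state carries amplitude 1/2 + I/2 on |000>, -1/2 + I/2 on |100>, and 0 on every other basis state.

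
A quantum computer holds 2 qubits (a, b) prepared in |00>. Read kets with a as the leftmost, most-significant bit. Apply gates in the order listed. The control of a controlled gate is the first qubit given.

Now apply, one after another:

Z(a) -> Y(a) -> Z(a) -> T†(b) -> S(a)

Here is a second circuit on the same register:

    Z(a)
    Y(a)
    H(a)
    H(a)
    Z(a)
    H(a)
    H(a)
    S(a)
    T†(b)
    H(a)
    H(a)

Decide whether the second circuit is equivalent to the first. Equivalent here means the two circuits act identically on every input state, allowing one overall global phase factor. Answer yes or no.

Yes: on every input state the two circuits agree up to one overall phase factor.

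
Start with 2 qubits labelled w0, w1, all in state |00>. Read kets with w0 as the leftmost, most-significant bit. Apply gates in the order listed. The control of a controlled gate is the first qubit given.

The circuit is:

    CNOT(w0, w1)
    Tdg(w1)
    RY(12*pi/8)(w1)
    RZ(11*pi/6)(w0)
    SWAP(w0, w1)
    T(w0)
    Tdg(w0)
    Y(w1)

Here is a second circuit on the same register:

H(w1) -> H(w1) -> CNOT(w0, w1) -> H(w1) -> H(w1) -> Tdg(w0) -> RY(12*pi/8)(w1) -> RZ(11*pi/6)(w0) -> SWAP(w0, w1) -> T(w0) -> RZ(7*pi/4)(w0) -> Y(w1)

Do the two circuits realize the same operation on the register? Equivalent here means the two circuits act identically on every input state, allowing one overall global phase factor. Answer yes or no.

No: there is an input state on which the two circuits produce genuinely different outputs (not merely differing by a phase).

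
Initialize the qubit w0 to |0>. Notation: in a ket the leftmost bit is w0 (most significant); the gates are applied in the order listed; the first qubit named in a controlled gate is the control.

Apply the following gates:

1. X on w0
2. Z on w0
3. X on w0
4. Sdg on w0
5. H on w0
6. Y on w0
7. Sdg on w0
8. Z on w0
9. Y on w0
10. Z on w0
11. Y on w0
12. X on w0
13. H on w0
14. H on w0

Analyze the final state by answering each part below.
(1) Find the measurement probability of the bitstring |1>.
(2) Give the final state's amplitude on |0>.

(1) A full measurement returns |1> with probability 1/2.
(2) The final state's coefficient on |0> equals sqrt(2)/2.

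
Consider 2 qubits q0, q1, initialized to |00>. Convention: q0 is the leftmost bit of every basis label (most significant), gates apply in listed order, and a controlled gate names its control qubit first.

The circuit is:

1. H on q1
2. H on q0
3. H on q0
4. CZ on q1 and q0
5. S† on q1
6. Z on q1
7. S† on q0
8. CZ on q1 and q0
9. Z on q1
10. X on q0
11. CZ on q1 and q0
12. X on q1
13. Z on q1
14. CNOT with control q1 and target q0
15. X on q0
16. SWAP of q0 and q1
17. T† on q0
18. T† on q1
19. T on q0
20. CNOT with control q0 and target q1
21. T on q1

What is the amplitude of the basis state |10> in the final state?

The final state's coefficient on |10> equals sqrt(2)*exp(3*I*pi/4)/2. Key observation: steps 2-3 multiply out to the identity, so the circuit reduces to the remaining gates.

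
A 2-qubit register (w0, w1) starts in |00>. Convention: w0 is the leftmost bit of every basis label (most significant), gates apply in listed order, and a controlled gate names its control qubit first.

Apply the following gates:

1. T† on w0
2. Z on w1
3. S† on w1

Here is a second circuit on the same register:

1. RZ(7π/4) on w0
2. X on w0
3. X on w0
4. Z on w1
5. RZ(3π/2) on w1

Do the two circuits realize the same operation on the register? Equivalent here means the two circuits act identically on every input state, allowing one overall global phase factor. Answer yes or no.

Yes, they are equivalent — the unitaries differ by at most a global phase.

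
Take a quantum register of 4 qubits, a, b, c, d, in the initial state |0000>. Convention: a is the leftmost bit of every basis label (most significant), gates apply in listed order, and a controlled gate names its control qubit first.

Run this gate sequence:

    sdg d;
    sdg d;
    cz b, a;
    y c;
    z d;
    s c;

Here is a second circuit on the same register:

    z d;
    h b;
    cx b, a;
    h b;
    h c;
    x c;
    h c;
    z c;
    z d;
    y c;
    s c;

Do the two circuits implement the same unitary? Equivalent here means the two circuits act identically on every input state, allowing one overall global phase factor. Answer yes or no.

No, they are not equivalent — no single phase factor reconciles the two unitaries.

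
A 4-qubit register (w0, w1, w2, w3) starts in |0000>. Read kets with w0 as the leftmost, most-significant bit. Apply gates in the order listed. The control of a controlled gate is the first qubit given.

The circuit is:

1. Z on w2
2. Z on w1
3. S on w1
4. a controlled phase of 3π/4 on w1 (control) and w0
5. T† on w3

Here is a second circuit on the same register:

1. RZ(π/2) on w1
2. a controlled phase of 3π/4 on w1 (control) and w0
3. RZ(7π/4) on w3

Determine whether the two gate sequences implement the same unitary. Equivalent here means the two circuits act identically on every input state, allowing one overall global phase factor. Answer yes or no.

No, they are not equivalent — no single phase factor reconciles the two unitaries.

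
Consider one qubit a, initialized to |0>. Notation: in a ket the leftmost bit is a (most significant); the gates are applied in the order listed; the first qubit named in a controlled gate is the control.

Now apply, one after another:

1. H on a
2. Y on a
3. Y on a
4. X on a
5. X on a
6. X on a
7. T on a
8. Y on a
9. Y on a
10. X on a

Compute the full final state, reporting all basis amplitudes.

The resulting statevector has amplitude sqrt(2)*exp(I*pi/4)/2 on |0>, sqrt(2)/2 on |1>. Key observation: gates 4-5 undo each other exactly, leaving only the rest of the circuit to track.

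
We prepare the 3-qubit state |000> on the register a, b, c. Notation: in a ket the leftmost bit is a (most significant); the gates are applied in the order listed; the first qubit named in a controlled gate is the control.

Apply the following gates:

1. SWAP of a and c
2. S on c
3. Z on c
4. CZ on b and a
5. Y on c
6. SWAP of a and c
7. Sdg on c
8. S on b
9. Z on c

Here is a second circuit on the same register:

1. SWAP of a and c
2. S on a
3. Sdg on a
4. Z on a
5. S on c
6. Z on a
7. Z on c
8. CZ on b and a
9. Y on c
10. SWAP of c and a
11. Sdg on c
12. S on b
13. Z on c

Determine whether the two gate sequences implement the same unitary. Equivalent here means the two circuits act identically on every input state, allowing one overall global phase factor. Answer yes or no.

Yes — the two circuits implement the same unitary up to a global phase.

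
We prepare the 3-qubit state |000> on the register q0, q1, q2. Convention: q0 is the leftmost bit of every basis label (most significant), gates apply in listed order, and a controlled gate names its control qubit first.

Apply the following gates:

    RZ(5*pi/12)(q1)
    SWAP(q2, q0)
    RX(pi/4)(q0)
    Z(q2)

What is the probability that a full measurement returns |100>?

The probability of measuring |100> is 1/2 - sqrt(2)/4.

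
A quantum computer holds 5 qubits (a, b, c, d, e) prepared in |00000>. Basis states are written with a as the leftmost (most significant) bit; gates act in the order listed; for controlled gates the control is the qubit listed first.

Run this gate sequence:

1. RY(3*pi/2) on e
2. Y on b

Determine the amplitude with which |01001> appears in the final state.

The amplitude on |01001> is sqrt(2)*I/2.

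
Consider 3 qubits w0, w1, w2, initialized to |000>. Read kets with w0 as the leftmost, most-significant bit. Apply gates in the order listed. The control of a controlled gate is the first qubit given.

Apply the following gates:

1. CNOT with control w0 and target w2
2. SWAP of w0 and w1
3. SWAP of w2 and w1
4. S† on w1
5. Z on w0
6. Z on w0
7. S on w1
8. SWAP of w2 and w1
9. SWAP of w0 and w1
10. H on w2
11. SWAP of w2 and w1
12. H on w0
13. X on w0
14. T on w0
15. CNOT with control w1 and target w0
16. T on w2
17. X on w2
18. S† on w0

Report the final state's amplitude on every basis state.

After the circuit, the state carries amplitude 0 on |000>, 1/2 on |001>, 0 on |010>, exp(I*pi/4)/2 on |011>, 0 on |100>, -exp(3*I*pi/4)/2 on |101>, 0 on |110>, -I/2 on |111>. Key observation: the block from step 2 through step 9 cancels to the identity and can be dropped.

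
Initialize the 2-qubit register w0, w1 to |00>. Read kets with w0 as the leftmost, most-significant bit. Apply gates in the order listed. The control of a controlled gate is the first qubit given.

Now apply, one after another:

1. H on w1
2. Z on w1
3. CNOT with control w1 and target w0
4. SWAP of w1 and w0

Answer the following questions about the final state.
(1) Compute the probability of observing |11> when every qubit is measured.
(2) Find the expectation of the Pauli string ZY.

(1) A full measurement returns |11> with probability 1/2.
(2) In the final state, ZY has expectation 0.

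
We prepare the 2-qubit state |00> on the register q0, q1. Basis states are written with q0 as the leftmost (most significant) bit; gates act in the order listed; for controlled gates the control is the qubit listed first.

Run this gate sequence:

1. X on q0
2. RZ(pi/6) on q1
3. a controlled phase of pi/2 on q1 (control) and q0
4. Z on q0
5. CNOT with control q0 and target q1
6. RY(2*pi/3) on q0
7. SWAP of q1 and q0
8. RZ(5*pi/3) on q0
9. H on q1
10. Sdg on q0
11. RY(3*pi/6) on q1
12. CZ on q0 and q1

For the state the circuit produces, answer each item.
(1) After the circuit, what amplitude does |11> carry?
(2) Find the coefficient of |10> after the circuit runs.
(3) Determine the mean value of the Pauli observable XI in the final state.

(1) The amplitude on |11> is -sqrt(3)*exp(I*pi/4)/2.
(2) The amplitude on |10> is -exp(I*pi/4)/2.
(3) The expectation value of XI is 0.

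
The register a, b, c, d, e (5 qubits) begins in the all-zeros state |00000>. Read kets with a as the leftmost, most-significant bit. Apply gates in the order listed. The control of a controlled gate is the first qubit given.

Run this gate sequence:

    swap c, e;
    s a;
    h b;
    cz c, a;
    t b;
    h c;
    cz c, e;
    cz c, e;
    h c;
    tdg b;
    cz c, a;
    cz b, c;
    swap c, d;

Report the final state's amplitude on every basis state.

The final amplitudes are sqrt(2)/2 on |00000>, sqrt(2)/2 on |01000>, and 0 on every other basis state. Key observation: the block from step 4 through step 11 cancels to the identity and can be dropped.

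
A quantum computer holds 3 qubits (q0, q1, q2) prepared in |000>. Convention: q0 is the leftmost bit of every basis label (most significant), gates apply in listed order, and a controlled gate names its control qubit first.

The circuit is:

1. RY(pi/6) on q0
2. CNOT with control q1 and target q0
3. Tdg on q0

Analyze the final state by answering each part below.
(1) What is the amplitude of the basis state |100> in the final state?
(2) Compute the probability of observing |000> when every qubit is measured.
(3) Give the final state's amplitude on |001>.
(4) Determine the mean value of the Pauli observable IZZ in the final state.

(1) The amplitude on |100> is (-sqrt(6) + sqrt(2))*exp(3*I*pi/4)/4.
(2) Outcome |000> occurs with probability sqrt(3)/4 + 1/2.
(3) The final state's coefficient on |001> equals 0.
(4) In the final state, IZZ has expectation 1.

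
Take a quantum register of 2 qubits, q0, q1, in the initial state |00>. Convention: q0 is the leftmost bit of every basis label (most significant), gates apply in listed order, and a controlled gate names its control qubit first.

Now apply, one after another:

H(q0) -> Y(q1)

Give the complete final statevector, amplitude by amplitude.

The final amplitudes are 0 on |00>, sqrt(2)*I/2 on |01>, 0 on |10>, sqrt(2)*I/2 on |11>.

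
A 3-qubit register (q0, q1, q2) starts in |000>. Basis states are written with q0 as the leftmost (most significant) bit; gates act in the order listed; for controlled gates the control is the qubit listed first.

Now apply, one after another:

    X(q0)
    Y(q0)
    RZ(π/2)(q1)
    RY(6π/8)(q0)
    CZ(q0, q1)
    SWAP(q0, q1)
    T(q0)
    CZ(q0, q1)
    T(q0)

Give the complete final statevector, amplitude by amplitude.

After the circuit, the state carries amplitude -sqrt(2 - sqrt(2))*exp(I*pi/4)/2 on |000>, -sqrt(sqrt(2) + 2)*exp(I*pi/4)/2 on |010>, and 0 on every other basis state.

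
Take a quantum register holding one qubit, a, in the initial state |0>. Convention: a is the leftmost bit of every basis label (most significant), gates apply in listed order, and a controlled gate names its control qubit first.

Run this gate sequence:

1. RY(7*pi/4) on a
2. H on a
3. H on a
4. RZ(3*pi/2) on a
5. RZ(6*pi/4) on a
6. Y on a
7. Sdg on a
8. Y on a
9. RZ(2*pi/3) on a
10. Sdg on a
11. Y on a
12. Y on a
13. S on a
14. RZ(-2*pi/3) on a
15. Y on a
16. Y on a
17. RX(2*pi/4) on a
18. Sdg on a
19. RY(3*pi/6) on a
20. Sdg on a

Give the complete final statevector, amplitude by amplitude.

After the circuit, the state carries amplitude -sqrt(sqrt(2) + 2)/2 on |0>, I*sqrt(2 - sqrt(2))/2 on |1>. Key observation: gates 8-15 undo each other exactly, leaving only the rest of the circuit to track.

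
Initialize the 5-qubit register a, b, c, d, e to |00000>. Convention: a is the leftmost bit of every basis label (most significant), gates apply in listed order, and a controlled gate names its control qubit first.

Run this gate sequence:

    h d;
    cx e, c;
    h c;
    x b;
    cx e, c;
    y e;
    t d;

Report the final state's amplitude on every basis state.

The resulting statevector has amplitude I/2 on |01001>, exp(3*I*pi/4)/2 on |01011>, I/2 on |01101>, exp(3*I*pi/4)/2 on |01111>, and 0 on every other basis state.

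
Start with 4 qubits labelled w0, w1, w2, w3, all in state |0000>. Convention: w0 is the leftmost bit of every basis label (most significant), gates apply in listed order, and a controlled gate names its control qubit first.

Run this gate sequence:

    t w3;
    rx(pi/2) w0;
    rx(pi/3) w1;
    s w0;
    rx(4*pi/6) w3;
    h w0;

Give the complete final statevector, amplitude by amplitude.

After the circuit, the state carries amplitude sqrt(3)/4 on |0000>, -3*I/4 on |0001>, -I/4 on |0100>, -sqrt(3)/4 on |0101>, and 0 on every other basis state.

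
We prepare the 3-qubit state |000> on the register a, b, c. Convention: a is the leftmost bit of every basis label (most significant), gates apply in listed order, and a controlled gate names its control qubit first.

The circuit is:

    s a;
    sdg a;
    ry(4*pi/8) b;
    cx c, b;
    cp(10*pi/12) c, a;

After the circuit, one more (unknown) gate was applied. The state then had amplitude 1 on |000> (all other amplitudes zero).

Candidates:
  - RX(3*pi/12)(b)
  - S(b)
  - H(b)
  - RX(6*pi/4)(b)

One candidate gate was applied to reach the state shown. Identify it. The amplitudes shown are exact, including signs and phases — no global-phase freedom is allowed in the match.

It was H(b) that produced the state shown. Key observation: gates 1-2 undo each other exactly, leaving only the rest of the circuit to track.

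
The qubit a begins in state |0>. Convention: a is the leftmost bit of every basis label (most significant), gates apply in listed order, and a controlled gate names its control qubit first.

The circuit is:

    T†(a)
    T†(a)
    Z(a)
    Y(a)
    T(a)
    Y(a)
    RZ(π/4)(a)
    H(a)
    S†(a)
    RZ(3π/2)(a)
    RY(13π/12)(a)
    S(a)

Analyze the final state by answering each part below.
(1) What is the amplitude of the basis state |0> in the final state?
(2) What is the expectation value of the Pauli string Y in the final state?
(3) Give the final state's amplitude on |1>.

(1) |0> carries amplitude (-sqrt(6*sqrt(2) + 12)/8 - sqrt(12 - 6*sqrt(2))/8 - sqrt(4 - 2*sqrt(2))/8 + sqrt(2*sqrt(2) + 4)/8)*exp(3*I*pi/8) in the final state.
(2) The observable Y averages to sqrt(2)/4 + sqrt(6)/4.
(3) The amplitude on |1> is (-sqrt(6*sqrt(2) + 12)/8 - sqrt(2*sqrt(2) + 4)/8 - sqrt(4 - 2*sqrt(2))/8 + sqrt(12 - 6*sqrt(2))/8)*exp(7*I*pi/8).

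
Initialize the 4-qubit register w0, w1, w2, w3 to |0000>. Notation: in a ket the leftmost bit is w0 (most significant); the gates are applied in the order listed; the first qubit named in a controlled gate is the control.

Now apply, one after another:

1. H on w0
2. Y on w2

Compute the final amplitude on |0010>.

The amplitude on |0010> is sqrt(2)*I/2.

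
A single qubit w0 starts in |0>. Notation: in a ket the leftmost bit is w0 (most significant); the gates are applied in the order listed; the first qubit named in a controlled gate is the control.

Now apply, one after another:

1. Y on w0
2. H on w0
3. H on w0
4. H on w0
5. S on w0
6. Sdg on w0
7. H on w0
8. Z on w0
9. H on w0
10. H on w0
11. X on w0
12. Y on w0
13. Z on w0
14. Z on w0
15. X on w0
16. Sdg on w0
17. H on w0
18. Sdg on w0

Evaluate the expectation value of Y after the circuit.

The expectation value of Y is -1. Key observation: steps 4-7 multiply out to the identity, so the circuit reduces to the remaining gates.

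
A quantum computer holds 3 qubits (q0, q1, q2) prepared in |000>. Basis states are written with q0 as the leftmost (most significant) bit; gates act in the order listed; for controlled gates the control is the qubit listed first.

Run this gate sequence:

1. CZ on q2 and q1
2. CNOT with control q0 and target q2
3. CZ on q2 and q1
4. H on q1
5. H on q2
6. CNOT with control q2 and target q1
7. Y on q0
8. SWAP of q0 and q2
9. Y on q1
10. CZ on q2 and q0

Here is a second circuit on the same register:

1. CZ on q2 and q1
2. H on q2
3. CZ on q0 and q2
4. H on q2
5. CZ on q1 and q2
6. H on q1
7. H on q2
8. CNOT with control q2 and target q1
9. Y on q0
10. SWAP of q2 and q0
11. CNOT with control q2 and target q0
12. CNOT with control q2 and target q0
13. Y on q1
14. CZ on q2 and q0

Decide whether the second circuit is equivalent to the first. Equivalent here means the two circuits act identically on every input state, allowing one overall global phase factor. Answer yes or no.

Yes, they are equivalent — the unitaries differ by at most a global phase.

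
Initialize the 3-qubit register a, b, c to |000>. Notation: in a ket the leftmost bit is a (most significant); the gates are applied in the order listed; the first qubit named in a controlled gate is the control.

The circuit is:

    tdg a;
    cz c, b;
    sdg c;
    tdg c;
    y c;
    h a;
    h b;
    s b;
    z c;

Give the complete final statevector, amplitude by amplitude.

After the circuit, the state carries amplitude 0 on |000>, -I/2 on |001>, 0 on |010>, 1/2 on |011>, 0 on |100>, -I/2 on |101>, 0 on |110>, 1/2 on |111>.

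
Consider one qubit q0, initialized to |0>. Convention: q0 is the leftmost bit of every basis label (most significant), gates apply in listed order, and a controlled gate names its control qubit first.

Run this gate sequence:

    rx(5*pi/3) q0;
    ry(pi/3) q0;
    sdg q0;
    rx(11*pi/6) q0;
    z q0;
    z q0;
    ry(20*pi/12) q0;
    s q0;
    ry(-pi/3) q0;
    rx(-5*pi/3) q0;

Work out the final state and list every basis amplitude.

The resulting statevector has amplitude sqrt(2)*(6 - 5*I)/16 + sqrt(6)*(2 + 3*I)/16 on |0>, -sqrt(6)/16 - sqrt(2)*(3 + 4*I)/16 on |1>.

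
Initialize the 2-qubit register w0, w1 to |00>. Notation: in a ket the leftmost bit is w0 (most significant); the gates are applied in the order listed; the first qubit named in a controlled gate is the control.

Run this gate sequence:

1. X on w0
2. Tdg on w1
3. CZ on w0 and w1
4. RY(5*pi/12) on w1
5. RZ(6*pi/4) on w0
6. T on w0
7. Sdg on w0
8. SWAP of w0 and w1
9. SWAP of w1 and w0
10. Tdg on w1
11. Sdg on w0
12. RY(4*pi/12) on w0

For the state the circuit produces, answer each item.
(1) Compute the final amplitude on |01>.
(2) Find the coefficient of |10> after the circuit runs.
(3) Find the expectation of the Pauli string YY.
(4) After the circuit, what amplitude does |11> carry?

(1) The amplitude on |01> is (-sqrt(2 - sqrt(2))/8 + sqrt(3*sqrt(2) + 6)/8)*exp(3*I*pi/4).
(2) The amplitude on |10> is 3*sqrt(2 - sqrt(2))/8 + sqrt(3*sqrt(2) + 6)/8.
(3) The expectation value of YY is 0.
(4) The final state's coefficient on |11> equals (-3*sqrt(sqrt(2) + 2)/8 + sqrt(6 - 3*sqrt(2))/8)*exp(3*I*pi/4).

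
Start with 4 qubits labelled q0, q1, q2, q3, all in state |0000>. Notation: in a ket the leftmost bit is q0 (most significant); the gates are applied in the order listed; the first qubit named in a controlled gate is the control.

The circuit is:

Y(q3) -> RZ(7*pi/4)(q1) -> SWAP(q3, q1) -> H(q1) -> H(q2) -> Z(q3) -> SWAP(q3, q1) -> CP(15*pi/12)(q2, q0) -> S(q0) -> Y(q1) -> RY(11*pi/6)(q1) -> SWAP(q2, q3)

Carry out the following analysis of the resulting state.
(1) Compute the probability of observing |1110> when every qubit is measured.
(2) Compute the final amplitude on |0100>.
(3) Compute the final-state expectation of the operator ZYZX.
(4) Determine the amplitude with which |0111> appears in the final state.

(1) A full measurement returns |1110> with probability 0.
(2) |0100> carries amplitude (-sqrt(6) - sqrt(2))*exp(I*pi/8)/8 in the final state.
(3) The observable ZYZX averages to 0.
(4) The final state's coefficient on |0111> equals (sqrt(2) + sqrt(6))*exp(I*pi/8)/8.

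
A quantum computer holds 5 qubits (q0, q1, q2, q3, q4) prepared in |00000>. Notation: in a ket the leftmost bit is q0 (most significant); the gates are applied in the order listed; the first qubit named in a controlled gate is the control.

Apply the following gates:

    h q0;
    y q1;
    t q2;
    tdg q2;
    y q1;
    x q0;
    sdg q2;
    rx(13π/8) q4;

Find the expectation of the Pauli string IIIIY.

In the final state, IIIIY has expectation sqrt(sqrt(2) + 2)/2. Key observation: the block from step 2 through step 5 cancels to the identity and can be dropped.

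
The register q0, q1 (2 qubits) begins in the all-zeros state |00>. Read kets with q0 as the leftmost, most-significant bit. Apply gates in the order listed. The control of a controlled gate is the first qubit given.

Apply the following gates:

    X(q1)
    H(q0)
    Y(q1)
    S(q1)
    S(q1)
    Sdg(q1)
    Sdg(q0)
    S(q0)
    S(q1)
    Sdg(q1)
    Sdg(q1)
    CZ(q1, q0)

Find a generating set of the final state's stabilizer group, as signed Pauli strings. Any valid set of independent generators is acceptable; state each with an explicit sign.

The final state is stabilized by the group generated by +XI, +IZ; other independent generating sets are equally valid. Key observation: steps 4-11 multiply out to the identity, so the circuit reduces to the remaining gates.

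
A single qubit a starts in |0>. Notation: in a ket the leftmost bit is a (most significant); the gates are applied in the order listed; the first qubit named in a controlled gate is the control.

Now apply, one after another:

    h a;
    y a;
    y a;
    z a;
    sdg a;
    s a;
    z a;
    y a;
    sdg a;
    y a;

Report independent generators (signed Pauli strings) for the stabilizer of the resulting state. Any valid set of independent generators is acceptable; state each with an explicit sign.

The final state is stabilized by the group generated by +Y; other independent generating sets are equally valid. Key observation: steps 3-8 multiply out to the identity, so the circuit reduces to the remaining gates.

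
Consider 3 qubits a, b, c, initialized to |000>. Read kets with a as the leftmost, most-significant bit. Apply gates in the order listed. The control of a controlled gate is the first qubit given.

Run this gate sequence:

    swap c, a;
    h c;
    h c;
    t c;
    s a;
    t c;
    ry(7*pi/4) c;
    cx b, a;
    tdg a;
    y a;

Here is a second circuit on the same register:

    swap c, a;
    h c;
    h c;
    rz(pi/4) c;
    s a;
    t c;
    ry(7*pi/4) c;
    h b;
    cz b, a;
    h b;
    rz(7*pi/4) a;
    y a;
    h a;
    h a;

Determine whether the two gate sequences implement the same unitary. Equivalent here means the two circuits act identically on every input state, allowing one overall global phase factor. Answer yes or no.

No — the two circuits implement different unitaries, even allowing a global phase.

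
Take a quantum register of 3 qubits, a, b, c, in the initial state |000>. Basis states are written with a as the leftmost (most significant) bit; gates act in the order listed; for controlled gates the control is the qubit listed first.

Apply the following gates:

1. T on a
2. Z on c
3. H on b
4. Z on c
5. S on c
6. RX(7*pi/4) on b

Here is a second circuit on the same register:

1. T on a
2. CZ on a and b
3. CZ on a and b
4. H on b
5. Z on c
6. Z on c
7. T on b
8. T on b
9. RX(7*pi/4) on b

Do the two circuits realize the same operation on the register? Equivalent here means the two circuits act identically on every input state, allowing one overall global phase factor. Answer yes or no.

No — the two circuits implement different unitaries, even allowing a global phase.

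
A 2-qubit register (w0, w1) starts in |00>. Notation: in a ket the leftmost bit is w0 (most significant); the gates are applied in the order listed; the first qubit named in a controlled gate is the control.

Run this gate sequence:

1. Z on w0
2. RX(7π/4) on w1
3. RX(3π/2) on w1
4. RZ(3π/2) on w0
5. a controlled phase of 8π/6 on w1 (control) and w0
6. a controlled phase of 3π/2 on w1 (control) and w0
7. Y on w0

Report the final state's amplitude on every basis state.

The resulting statevector has amplitude 0 on |00>, 0 on |01>, sqrt(2)*(-sqrt(sqrt(2) + 2) + sqrt(2 - sqrt(2)))*exp(3*I*pi/4)/4 on |10>, sqrt(2)*(sqrt(2 - sqrt(2)) + sqrt(sqrt(2) + 2))*exp(I*pi/4)/4 on |11>.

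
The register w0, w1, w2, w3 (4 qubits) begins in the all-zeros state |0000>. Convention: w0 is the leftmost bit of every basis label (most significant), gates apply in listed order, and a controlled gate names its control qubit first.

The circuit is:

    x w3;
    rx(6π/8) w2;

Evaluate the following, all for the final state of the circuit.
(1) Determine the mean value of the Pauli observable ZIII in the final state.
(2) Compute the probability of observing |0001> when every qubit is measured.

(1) In the final state, ZIII has expectation 1.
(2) The probability of measuring |0001> is 1/2 - sqrt(2)/4.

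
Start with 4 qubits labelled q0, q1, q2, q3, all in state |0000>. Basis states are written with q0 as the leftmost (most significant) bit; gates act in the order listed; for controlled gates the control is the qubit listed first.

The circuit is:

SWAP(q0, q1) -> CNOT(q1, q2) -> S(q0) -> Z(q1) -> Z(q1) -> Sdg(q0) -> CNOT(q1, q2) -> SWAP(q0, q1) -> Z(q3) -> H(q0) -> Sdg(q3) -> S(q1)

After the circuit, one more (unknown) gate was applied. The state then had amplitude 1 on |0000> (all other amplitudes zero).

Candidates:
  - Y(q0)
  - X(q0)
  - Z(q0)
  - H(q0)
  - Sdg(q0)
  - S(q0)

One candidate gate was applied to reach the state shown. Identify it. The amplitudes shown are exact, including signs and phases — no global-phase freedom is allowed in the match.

The applied gate was H(q0). Key observation: gates 1-8 undo each other exactly, leaving only the rest of the circuit to track.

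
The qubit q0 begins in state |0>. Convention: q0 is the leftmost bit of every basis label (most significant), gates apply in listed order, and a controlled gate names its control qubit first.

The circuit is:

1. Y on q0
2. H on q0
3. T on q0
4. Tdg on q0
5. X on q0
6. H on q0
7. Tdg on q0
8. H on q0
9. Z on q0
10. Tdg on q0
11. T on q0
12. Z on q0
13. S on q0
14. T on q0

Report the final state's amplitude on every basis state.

The resulting statevector has amplitude -sqrt(2)*exp(I*pi/4)/2 on |0>, -sqrt(2)/2 on |1>. Key observation: steps 9-12 multiply out to the identity, so the circuit reduces to the remaining gates.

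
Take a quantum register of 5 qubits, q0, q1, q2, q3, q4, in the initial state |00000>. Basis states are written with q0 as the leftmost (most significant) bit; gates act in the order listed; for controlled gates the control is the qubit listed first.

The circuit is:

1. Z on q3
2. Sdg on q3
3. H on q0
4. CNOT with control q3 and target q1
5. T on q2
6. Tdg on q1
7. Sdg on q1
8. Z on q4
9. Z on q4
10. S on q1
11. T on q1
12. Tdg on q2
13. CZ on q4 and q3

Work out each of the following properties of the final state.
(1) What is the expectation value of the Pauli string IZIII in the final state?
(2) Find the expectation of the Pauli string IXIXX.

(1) The expectation value of IZIII is 1.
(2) In the final state, IXIXX has expectation 0.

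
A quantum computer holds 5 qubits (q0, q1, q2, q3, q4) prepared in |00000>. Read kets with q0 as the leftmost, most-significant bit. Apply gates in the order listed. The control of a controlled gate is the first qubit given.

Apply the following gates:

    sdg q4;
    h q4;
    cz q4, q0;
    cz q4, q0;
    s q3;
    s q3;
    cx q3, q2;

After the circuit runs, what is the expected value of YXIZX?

The observable YXIZX averages to 0. Key observation: gates 3-4 undo each other exactly, leaving only the rest of the circuit to track.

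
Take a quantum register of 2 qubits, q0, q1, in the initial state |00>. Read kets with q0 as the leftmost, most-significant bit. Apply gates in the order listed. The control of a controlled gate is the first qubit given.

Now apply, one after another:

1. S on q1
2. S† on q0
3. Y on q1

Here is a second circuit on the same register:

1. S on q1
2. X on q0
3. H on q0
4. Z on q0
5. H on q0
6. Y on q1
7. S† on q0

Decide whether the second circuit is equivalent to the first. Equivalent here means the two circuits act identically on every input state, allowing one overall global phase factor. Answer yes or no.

Yes, they are equivalent — the unitaries differ by at most a global phase.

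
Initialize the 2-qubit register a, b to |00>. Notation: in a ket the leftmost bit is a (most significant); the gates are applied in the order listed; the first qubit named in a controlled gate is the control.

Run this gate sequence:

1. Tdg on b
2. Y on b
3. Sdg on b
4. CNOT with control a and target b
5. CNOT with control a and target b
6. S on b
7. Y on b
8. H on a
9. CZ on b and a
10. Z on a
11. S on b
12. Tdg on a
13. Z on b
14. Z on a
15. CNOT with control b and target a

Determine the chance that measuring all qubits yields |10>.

The probability of measuring |10> is 1/2. Key observation: gates 2-7 undo each other exactly, leaving only the rest of the circuit to track.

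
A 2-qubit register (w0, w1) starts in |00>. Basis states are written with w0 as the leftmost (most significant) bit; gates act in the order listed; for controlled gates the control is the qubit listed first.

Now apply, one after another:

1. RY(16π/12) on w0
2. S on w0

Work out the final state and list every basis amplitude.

The resulting statevector has amplitude -1/2 on |00>, 0 on |01>, sqrt(3)*I/2 on |10>, 0 on |11>.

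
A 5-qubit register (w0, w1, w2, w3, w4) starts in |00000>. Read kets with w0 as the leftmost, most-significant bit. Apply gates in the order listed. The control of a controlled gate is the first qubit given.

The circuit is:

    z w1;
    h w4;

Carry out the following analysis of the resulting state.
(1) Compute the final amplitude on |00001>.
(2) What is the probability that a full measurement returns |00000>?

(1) |00001> carries amplitude sqrt(2)/2 in the final state.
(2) The probability of measuring |00000> is 1/2.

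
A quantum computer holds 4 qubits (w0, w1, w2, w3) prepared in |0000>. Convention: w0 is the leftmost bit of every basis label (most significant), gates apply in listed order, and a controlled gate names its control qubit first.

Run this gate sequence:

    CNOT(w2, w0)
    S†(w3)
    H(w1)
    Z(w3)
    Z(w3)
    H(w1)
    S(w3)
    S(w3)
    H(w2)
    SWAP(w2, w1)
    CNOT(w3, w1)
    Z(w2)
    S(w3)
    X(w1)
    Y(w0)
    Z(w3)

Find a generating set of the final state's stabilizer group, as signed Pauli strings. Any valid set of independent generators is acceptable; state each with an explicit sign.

The final state is stabilized by the group generated by +IXII, -ZIII, +IIZI, +IIIZ; other independent generating sets are equally valid. Key observation: steps 3-6 multiply out to the identity, so the circuit reduces to the remaining gates.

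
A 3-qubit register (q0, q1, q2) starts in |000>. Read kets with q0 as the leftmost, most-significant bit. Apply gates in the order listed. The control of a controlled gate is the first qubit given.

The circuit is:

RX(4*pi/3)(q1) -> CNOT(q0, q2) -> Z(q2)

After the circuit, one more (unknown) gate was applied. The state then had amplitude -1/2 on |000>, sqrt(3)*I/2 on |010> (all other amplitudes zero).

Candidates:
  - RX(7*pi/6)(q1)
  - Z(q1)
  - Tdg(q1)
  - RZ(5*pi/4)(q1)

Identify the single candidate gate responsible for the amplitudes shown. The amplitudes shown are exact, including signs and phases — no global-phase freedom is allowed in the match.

The applied gate was Z(q1).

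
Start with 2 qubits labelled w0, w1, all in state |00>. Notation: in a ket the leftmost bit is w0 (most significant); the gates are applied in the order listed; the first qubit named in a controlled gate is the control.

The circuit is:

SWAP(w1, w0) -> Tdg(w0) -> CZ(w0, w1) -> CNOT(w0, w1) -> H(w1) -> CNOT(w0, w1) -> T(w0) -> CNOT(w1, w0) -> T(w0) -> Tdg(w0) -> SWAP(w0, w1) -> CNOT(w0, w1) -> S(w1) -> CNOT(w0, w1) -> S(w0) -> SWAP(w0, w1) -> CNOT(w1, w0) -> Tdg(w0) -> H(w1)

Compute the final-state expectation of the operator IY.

In the final state, IY has expectation -1.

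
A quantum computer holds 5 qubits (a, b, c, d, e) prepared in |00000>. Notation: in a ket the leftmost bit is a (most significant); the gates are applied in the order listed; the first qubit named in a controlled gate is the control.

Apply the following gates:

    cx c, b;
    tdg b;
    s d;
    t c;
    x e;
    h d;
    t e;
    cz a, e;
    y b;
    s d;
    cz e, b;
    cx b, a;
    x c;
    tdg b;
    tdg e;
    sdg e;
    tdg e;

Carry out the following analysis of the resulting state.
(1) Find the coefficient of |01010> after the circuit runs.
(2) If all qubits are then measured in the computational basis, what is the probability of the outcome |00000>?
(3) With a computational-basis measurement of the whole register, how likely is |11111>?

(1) The final state's coefficient on |01010> equals 0.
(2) The probability of measuring |00000> is 0.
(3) The probability of measuring |11111> is 1/2.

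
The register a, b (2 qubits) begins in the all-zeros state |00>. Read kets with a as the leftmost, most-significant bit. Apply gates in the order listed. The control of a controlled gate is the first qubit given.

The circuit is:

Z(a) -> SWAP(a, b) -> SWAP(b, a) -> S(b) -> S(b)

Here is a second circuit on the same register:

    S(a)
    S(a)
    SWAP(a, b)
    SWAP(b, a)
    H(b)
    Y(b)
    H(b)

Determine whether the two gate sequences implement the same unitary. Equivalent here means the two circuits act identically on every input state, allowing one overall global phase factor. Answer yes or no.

No: there is an input state on which the two circuits produce genuinely different outputs (not merely differing by a phase).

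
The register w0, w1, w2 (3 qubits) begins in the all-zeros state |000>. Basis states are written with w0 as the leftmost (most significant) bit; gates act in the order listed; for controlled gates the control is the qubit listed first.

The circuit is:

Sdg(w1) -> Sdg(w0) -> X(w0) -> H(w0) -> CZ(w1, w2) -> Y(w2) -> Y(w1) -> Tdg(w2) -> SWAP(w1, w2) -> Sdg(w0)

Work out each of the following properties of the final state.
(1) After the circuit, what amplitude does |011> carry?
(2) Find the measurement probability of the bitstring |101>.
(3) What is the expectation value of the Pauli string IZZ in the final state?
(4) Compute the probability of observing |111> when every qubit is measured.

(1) The amplitude on |011> is sqrt(2)*exp(3*I*pi/4)/2.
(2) The probability of measuring |101> is 0.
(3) The expectation value of IZZ is 1.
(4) Outcome |111> occurs with probability 1/2.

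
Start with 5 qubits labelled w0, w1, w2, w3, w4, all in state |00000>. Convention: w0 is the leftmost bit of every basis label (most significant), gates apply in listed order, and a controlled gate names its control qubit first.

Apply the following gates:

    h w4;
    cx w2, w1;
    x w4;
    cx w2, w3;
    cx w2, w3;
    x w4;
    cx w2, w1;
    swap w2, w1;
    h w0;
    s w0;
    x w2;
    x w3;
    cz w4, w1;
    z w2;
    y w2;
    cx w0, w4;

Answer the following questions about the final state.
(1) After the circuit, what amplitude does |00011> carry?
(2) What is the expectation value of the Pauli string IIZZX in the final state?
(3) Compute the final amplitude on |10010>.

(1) |00011> carries amplitude I/2 in the final state. Key observation: the block from step 2 through step 7 cancels to the identity and can be dropped.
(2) The expectation value of IIZZX is -1.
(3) The final state's coefficient on |10010> equals -1/2.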